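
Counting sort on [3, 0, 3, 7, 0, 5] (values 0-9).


Input: [3, 0, 3, 7, 0, 5]
Counts: [2, 0, 0, 2, 0, 1, 0, 1, 0, 0]

Sorted: [0, 0, 3, 3, 5, 7]


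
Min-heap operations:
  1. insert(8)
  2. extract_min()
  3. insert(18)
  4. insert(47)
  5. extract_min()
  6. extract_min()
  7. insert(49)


insert(8) -> [8]
extract_min()->8, []
insert(18) -> [18]
insert(47) -> [18, 47]
extract_min()->18, [47]
extract_min()->47, []
insert(49) -> [49]

Final heap: [49]


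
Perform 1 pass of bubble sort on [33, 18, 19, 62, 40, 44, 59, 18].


Initial: [33, 18, 19, 62, 40, 44, 59, 18]
Pass 1: [18, 19, 33, 40, 44, 59, 18, 62] (6 swaps)

After 1 pass: [18, 19, 33, 40, 44, 59, 18, 62]


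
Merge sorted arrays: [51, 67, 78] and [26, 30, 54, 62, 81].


Take 26 from B
Take 30 from B
Take 51 from A
Take 54 from B
Take 62 from B
Take 67 from A
Take 78 from A

Merged: [26, 30, 51, 54, 62, 67, 78, 81]


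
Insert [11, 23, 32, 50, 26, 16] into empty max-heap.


Insert 11: [11]
Insert 23: [23, 11]
Insert 32: [32, 11, 23]
Insert 50: [50, 32, 23, 11]
Insert 26: [50, 32, 23, 11, 26]
Insert 16: [50, 32, 23, 11, 26, 16]

Final heap: [50, 32, 23, 11, 26, 16]


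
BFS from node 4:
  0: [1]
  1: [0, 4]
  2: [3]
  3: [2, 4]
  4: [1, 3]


Visit 4, enqueue [1, 3]
Visit 1, enqueue [0]
Visit 3, enqueue [2]
Visit 0, enqueue []
Visit 2, enqueue []

BFS order: [4, 1, 3, 0, 2]


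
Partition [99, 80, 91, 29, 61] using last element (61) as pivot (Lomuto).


Pivot: 61
  29 <= 61: swap -> [29, 80, 91, 99, 61]
Place pivot at 1: [29, 61, 91, 99, 80]

Partitioned: [29, 61, 91, 99, 80]


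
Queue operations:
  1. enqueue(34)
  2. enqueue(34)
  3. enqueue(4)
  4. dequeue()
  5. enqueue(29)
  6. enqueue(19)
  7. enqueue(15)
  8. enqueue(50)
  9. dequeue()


enqueue(34) -> [34]
enqueue(34) -> [34, 34]
enqueue(4) -> [34, 34, 4]
dequeue()->34, [34, 4]
enqueue(29) -> [34, 4, 29]
enqueue(19) -> [34, 4, 29, 19]
enqueue(15) -> [34, 4, 29, 19, 15]
enqueue(50) -> [34, 4, 29, 19, 15, 50]
dequeue()->34, [4, 29, 19, 15, 50]

Final queue: [4, 29, 19, 15, 50]


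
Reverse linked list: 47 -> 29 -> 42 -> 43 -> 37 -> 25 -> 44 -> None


Step 1: curr=47, set curr.next=prev(None) | reversed so far: 47
Step 2: curr=29, set curr.next=prev(47) | reversed so far: 29 -> 47
Step 3: curr=42, set curr.next=prev(29) | reversed so far: 42 -> 29 -> 47
Step 4: curr=43, set curr.next=prev(42) | reversed so far: 43 -> 42 -> 29 -> 47
Step 5: curr=37, set curr.next=prev(43) | reversed so far: 37 -> 43 -> 42 -> 29 -> 47
Step 6: curr=25, set curr.next=prev(37) | reversed so far: 25 -> 37 -> 43 -> 42 -> 29 -> 47
Step 7: curr=44, set curr.next=prev(25) | reversed so far: 44 -> 25 -> 37 -> 43 -> 42 -> 29 -> 47

44 -> 25 -> 37 -> 43 -> 42 -> 29 -> 47 -> None


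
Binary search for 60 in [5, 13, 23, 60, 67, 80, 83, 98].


Step 1: lo=0, hi=7, mid=3, val=60

Found at index 3


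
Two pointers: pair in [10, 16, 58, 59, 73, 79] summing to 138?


lo=0(10)+hi=5(79)=89
lo=1(16)+hi=5(79)=95
lo=2(58)+hi=5(79)=137
lo=3(59)+hi=5(79)=138

Yes: 59+79=138


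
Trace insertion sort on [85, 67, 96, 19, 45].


Initial: [85, 67, 96, 19, 45]
Insert 67: [67, 85, 96, 19, 45]
Insert 96: [67, 85, 96, 19, 45]
Insert 19: [19, 67, 85, 96, 45]
Insert 45: [19, 45, 67, 85, 96]

Sorted: [19, 45, 67, 85, 96]


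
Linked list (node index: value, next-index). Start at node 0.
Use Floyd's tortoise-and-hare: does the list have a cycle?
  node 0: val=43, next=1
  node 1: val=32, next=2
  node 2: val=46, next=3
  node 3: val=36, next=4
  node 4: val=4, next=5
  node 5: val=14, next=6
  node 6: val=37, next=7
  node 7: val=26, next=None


Floyd's tortoise (slow, +1) and hare (fast, +2):
  init: slow=0, fast=0
  step 1: slow=1, fast=2
  step 2: slow=2, fast=4
  step 3: slow=3, fast=6
  step 4: fast 6->7->None, no cycle

Cycle: no


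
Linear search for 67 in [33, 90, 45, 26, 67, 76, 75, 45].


i=0: 33!=67
i=1: 90!=67
i=2: 45!=67
i=3: 26!=67
i=4: 67==67 found!

Found at 4, 5 comps


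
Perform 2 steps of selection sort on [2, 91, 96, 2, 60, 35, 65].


Initial: [2, 91, 96, 2, 60, 35, 65]
Step 1: min=2 at 0
  Swap: [2, 91, 96, 2, 60, 35, 65]
Step 2: min=2 at 3
  Swap: [2, 2, 96, 91, 60, 35, 65]

After 2 steps: [2, 2, 96, 91, 60, 35, 65]


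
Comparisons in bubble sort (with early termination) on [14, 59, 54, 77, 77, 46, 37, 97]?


Algorithm: bubble sort (with early termination)
Input: [14, 59, 54, 77, 77, 46, 37, 97]
Sorted: [14, 37, 46, 54, 59, 77, 77, 97]

27


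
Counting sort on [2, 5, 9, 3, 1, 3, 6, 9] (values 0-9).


Input: [2, 5, 9, 3, 1, 3, 6, 9]
Counts: [0, 1, 1, 2, 0, 1, 1, 0, 0, 2]

Sorted: [1, 2, 3, 3, 5, 6, 9, 9]


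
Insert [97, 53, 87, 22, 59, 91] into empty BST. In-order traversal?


Insert 97: root
Insert 53: L from 97
Insert 87: L from 97 -> R from 53
Insert 22: L from 97 -> L from 53
Insert 59: L from 97 -> R from 53 -> L from 87
Insert 91: L from 97 -> R from 53 -> R from 87

In-order: [22, 53, 59, 87, 91, 97]


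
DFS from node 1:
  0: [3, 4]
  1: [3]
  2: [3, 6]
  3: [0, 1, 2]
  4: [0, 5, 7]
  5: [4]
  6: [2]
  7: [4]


Visit 1, push [3]
Visit 3, push [2, 0]
Visit 0, push [4]
Visit 4, push [7, 5]
Visit 5, push []
Visit 7, push []
Visit 2, push [6]
Visit 6, push []

DFS order: [1, 3, 0, 4, 5, 7, 2, 6]


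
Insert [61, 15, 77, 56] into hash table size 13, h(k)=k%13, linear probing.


Insert 61: h=9 -> slot 9
Insert 15: h=2 -> slot 2
Insert 77: h=12 -> slot 12
Insert 56: h=4 -> slot 4

Table: [None, None, 15, None, 56, None, None, None, None, 61, None, None, 77]


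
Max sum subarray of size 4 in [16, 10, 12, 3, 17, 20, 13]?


[0:4]: 41
[1:5]: 42
[2:6]: 52
[3:7]: 53

Max: 53 at [3:7]


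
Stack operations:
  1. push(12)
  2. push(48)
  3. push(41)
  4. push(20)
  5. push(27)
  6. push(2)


push(12) -> [12]
push(48) -> [12, 48]
push(41) -> [12, 48, 41]
push(20) -> [12, 48, 41, 20]
push(27) -> [12, 48, 41, 20, 27]
push(2) -> [12, 48, 41, 20, 27, 2]

Final stack: [12, 48, 41, 20, 27, 2]


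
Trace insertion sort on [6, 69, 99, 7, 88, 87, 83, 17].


Initial: [6, 69, 99, 7, 88, 87, 83, 17]
Insert 69: [6, 69, 99, 7, 88, 87, 83, 17]
Insert 99: [6, 69, 99, 7, 88, 87, 83, 17]
Insert 7: [6, 7, 69, 99, 88, 87, 83, 17]
Insert 88: [6, 7, 69, 88, 99, 87, 83, 17]
Insert 87: [6, 7, 69, 87, 88, 99, 83, 17]
Insert 83: [6, 7, 69, 83, 87, 88, 99, 17]
Insert 17: [6, 7, 17, 69, 83, 87, 88, 99]

Sorted: [6, 7, 17, 69, 83, 87, 88, 99]


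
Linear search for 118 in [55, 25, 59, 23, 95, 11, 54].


i=0: 55!=118
i=1: 25!=118
i=2: 59!=118
i=3: 23!=118
i=4: 95!=118
i=5: 11!=118
i=6: 54!=118

Not found, 7 comps


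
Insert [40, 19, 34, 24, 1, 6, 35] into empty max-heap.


Insert 40: [40]
Insert 19: [40, 19]
Insert 34: [40, 19, 34]
Insert 24: [40, 24, 34, 19]
Insert 1: [40, 24, 34, 19, 1]
Insert 6: [40, 24, 34, 19, 1, 6]
Insert 35: [40, 24, 35, 19, 1, 6, 34]

Final heap: [40, 24, 35, 19, 1, 6, 34]


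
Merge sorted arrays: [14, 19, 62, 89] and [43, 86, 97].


Take 14 from A
Take 19 from A
Take 43 from B
Take 62 from A
Take 86 from B
Take 89 from A

Merged: [14, 19, 43, 62, 86, 89, 97]


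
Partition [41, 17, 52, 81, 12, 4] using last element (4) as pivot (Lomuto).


Pivot: 4
Place pivot at 0: [4, 17, 52, 81, 12, 41]

Partitioned: [4, 17, 52, 81, 12, 41]


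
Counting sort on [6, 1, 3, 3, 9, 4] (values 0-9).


Input: [6, 1, 3, 3, 9, 4]
Counts: [0, 1, 0, 2, 1, 0, 1, 0, 0, 1]

Sorted: [1, 3, 3, 4, 6, 9]


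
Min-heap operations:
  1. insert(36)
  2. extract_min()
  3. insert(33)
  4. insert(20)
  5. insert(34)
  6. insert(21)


insert(36) -> [36]
extract_min()->36, []
insert(33) -> [33]
insert(20) -> [20, 33]
insert(34) -> [20, 33, 34]
insert(21) -> [20, 21, 34, 33]

Final heap: [20, 21, 34, 33]


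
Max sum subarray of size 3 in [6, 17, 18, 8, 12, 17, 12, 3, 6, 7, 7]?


[0:3]: 41
[1:4]: 43
[2:5]: 38
[3:6]: 37
[4:7]: 41
[5:8]: 32
[6:9]: 21
[7:10]: 16
[8:11]: 20

Max: 43 at [1:4]


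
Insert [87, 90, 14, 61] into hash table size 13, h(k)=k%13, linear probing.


Insert 87: h=9 -> slot 9
Insert 90: h=12 -> slot 12
Insert 14: h=1 -> slot 1
Insert 61: h=9, 1 probes -> slot 10

Table: [None, 14, None, None, None, None, None, None, None, 87, 61, None, 90]


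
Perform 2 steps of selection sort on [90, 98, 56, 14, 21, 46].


Initial: [90, 98, 56, 14, 21, 46]
Step 1: min=14 at 3
  Swap: [14, 98, 56, 90, 21, 46]
Step 2: min=21 at 4
  Swap: [14, 21, 56, 90, 98, 46]

After 2 steps: [14, 21, 56, 90, 98, 46]


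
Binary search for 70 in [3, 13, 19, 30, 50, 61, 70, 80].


Step 1: lo=0, hi=7, mid=3, val=30
Step 2: lo=4, hi=7, mid=5, val=61
Step 3: lo=6, hi=7, mid=6, val=70

Found at index 6


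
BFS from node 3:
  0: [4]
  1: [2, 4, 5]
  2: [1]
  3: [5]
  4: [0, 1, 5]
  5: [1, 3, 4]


Visit 3, enqueue [5]
Visit 5, enqueue [1, 4]
Visit 1, enqueue [2]
Visit 4, enqueue [0]
Visit 2, enqueue []
Visit 0, enqueue []

BFS order: [3, 5, 1, 4, 2, 0]


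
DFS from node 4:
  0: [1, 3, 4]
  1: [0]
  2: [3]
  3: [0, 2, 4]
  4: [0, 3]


Visit 4, push [3, 0]
Visit 0, push [3, 1]
Visit 1, push []
Visit 3, push [2]
Visit 2, push []

DFS order: [4, 0, 1, 3, 2]


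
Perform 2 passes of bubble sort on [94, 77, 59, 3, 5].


Initial: [94, 77, 59, 3, 5]
Pass 1: [77, 59, 3, 5, 94] (4 swaps)
Pass 2: [59, 3, 5, 77, 94] (3 swaps)

After 2 passes: [59, 3, 5, 77, 94]


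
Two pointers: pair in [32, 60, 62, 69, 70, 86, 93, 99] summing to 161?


lo=0(32)+hi=7(99)=131
lo=1(60)+hi=7(99)=159
lo=2(62)+hi=7(99)=161

Yes: 62+99=161


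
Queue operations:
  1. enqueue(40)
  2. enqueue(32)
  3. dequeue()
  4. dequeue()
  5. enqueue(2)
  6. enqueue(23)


enqueue(40) -> [40]
enqueue(32) -> [40, 32]
dequeue()->40, [32]
dequeue()->32, []
enqueue(2) -> [2]
enqueue(23) -> [2, 23]

Final queue: [2, 23]


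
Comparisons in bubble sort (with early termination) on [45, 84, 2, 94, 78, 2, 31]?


Algorithm: bubble sort (with early termination)
Input: [45, 84, 2, 94, 78, 2, 31]
Sorted: [2, 2, 31, 45, 78, 84, 94]

20


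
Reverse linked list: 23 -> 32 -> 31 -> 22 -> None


Step 1: curr=23, set curr.next=prev(None) | reversed so far: 23
Step 2: curr=32, set curr.next=prev(23) | reversed so far: 32 -> 23
Step 3: curr=31, set curr.next=prev(32) | reversed so far: 31 -> 32 -> 23
Step 4: curr=22, set curr.next=prev(31) | reversed so far: 22 -> 31 -> 32 -> 23

22 -> 31 -> 32 -> 23 -> None


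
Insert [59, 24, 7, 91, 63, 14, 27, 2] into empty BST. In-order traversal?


Insert 59: root
Insert 24: L from 59
Insert 7: L from 59 -> L from 24
Insert 91: R from 59
Insert 63: R from 59 -> L from 91
Insert 14: L from 59 -> L from 24 -> R from 7
Insert 27: L from 59 -> R from 24
Insert 2: L from 59 -> L from 24 -> L from 7

In-order: [2, 7, 14, 24, 27, 59, 63, 91]


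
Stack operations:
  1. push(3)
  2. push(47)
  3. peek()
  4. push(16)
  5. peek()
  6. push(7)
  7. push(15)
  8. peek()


push(3) -> [3]
push(47) -> [3, 47]
peek()->47
push(16) -> [3, 47, 16]
peek()->16
push(7) -> [3, 47, 16, 7]
push(15) -> [3, 47, 16, 7, 15]
peek()->15

Final stack: [3, 47, 16, 7, 15]


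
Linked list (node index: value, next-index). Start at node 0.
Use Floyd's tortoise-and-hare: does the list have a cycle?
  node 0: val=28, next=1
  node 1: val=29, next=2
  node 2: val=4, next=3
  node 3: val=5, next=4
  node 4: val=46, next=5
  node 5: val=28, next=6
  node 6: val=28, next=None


Floyd's tortoise (slow, +1) and hare (fast, +2):
  init: slow=0, fast=0
  step 1: slow=1, fast=2
  step 2: slow=2, fast=4
  step 3: slow=3, fast=6
  step 4: fast -> None, no cycle

Cycle: no


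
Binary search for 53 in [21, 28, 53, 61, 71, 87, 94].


Step 1: lo=0, hi=6, mid=3, val=61
Step 2: lo=0, hi=2, mid=1, val=28
Step 3: lo=2, hi=2, mid=2, val=53

Found at index 2


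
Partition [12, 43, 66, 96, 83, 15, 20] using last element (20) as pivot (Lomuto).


Pivot: 20
  12 <= 20: advance i (no swap)
  15 <= 20: swap -> [12, 15, 66, 96, 83, 43, 20]
Place pivot at 2: [12, 15, 20, 96, 83, 43, 66]

Partitioned: [12, 15, 20, 96, 83, 43, 66]


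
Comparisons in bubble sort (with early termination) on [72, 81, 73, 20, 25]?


Algorithm: bubble sort (with early termination)
Input: [72, 81, 73, 20, 25]
Sorted: [20, 25, 72, 73, 81]

10


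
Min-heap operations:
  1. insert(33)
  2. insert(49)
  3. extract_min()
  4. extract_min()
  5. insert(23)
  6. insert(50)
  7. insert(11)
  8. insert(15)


insert(33) -> [33]
insert(49) -> [33, 49]
extract_min()->33, [49]
extract_min()->49, []
insert(23) -> [23]
insert(50) -> [23, 50]
insert(11) -> [11, 50, 23]
insert(15) -> [11, 15, 23, 50]

Final heap: [11, 15, 23, 50]


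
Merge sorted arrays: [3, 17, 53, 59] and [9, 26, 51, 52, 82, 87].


Take 3 from A
Take 9 from B
Take 17 from A
Take 26 from B
Take 51 from B
Take 52 from B
Take 53 from A
Take 59 from A

Merged: [3, 9, 17, 26, 51, 52, 53, 59, 82, 87]


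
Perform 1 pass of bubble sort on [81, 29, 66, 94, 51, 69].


Initial: [81, 29, 66, 94, 51, 69]
Pass 1: [29, 66, 81, 51, 69, 94] (4 swaps)

After 1 pass: [29, 66, 81, 51, 69, 94]


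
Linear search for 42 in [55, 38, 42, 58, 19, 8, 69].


i=0: 55!=42
i=1: 38!=42
i=2: 42==42 found!

Found at 2, 3 comps


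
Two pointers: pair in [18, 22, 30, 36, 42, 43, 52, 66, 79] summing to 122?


lo=0(18)+hi=8(79)=97
lo=1(22)+hi=8(79)=101
lo=2(30)+hi=8(79)=109
lo=3(36)+hi=8(79)=115
lo=4(42)+hi=8(79)=121
lo=5(43)+hi=8(79)=122

Yes: 43+79=122


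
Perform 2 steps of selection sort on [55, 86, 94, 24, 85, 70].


Initial: [55, 86, 94, 24, 85, 70]
Step 1: min=24 at 3
  Swap: [24, 86, 94, 55, 85, 70]
Step 2: min=55 at 3
  Swap: [24, 55, 94, 86, 85, 70]

After 2 steps: [24, 55, 94, 86, 85, 70]


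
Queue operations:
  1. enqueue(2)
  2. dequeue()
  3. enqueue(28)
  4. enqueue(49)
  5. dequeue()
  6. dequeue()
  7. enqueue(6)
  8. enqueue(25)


enqueue(2) -> [2]
dequeue()->2, []
enqueue(28) -> [28]
enqueue(49) -> [28, 49]
dequeue()->28, [49]
dequeue()->49, []
enqueue(6) -> [6]
enqueue(25) -> [6, 25]

Final queue: [6, 25]


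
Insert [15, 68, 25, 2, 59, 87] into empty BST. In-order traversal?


Insert 15: root
Insert 68: R from 15
Insert 25: R from 15 -> L from 68
Insert 2: L from 15
Insert 59: R from 15 -> L from 68 -> R from 25
Insert 87: R from 15 -> R from 68

In-order: [2, 15, 25, 59, 68, 87]


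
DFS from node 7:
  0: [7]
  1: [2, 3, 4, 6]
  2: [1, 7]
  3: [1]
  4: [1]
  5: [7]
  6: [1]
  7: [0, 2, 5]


Visit 7, push [5, 2, 0]
Visit 0, push []
Visit 2, push [1]
Visit 1, push [6, 4, 3]
Visit 3, push []
Visit 4, push []
Visit 6, push []
Visit 5, push []

DFS order: [7, 0, 2, 1, 3, 4, 6, 5]


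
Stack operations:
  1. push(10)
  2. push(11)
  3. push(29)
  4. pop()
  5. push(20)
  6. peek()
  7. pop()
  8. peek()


push(10) -> [10]
push(11) -> [10, 11]
push(29) -> [10, 11, 29]
pop()->29, [10, 11]
push(20) -> [10, 11, 20]
peek()->20
pop()->20, [10, 11]
peek()->11

Final stack: [10, 11]


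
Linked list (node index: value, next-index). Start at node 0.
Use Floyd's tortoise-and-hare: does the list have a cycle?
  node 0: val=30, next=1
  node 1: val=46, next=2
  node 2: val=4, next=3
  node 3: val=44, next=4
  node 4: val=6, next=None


Floyd's tortoise (slow, +1) and hare (fast, +2):
  init: slow=0, fast=0
  step 1: slow=1, fast=2
  step 2: slow=2, fast=4
  step 3: fast -> None, no cycle

Cycle: no


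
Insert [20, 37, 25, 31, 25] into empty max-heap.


Insert 20: [20]
Insert 37: [37, 20]
Insert 25: [37, 20, 25]
Insert 31: [37, 31, 25, 20]
Insert 25: [37, 31, 25, 20, 25]

Final heap: [37, 31, 25, 20, 25]


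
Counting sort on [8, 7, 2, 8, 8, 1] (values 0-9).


Input: [8, 7, 2, 8, 8, 1]
Counts: [0, 1, 1, 0, 0, 0, 0, 1, 3, 0]

Sorted: [1, 2, 7, 8, 8, 8]


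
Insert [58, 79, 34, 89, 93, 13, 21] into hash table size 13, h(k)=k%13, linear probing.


Insert 58: h=6 -> slot 6
Insert 79: h=1 -> slot 1
Insert 34: h=8 -> slot 8
Insert 89: h=11 -> slot 11
Insert 93: h=2 -> slot 2
Insert 13: h=0 -> slot 0
Insert 21: h=8, 1 probes -> slot 9

Table: [13, 79, 93, None, None, None, 58, None, 34, 21, None, 89, None]


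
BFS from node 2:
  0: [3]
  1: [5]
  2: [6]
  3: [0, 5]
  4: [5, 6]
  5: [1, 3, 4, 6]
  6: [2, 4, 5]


Visit 2, enqueue [6]
Visit 6, enqueue [4, 5]
Visit 4, enqueue []
Visit 5, enqueue [1, 3]
Visit 1, enqueue []
Visit 3, enqueue [0]
Visit 0, enqueue []

BFS order: [2, 6, 4, 5, 1, 3, 0]


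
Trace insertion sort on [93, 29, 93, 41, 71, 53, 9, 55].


Initial: [93, 29, 93, 41, 71, 53, 9, 55]
Insert 29: [29, 93, 93, 41, 71, 53, 9, 55]
Insert 93: [29, 93, 93, 41, 71, 53, 9, 55]
Insert 41: [29, 41, 93, 93, 71, 53, 9, 55]
Insert 71: [29, 41, 71, 93, 93, 53, 9, 55]
Insert 53: [29, 41, 53, 71, 93, 93, 9, 55]
Insert 9: [9, 29, 41, 53, 71, 93, 93, 55]
Insert 55: [9, 29, 41, 53, 55, 71, 93, 93]

Sorted: [9, 29, 41, 53, 55, 71, 93, 93]


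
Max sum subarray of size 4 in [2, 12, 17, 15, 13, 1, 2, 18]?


[0:4]: 46
[1:5]: 57
[2:6]: 46
[3:7]: 31
[4:8]: 34

Max: 57 at [1:5]


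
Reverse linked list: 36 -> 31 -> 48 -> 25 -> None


Step 1: curr=36, set curr.next=prev(None) | reversed so far: 36
Step 2: curr=31, set curr.next=prev(36) | reversed so far: 31 -> 36
Step 3: curr=48, set curr.next=prev(31) | reversed so far: 48 -> 31 -> 36
Step 4: curr=25, set curr.next=prev(48) | reversed so far: 25 -> 48 -> 31 -> 36

25 -> 48 -> 31 -> 36 -> None


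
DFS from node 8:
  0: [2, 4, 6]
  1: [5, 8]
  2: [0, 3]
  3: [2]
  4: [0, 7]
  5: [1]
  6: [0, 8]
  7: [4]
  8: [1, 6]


Visit 8, push [6, 1]
Visit 1, push [5]
Visit 5, push []
Visit 6, push [0]
Visit 0, push [4, 2]
Visit 2, push [3]
Visit 3, push []
Visit 4, push [7]
Visit 7, push []

DFS order: [8, 1, 5, 6, 0, 2, 3, 4, 7]


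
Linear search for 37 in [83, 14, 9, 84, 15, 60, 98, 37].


i=0: 83!=37
i=1: 14!=37
i=2: 9!=37
i=3: 84!=37
i=4: 15!=37
i=5: 60!=37
i=6: 98!=37
i=7: 37==37 found!

Found at 7, 8 comps


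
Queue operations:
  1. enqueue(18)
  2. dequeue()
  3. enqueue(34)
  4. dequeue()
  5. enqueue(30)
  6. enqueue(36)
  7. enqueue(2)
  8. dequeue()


enqueue(18) -> [18]
dequeue()->18, []
enqueue(34) -> [34]
dequeue()->34, []
enqueue(30) -> [30]
enqueue(36) -> [30, 36]
enqueue(2) -> [30, 36, 2]
dequeue()->30, [36, 2]

Final queue: [36, 2]


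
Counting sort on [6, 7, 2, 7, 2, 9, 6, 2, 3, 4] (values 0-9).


Input: [6, 7, 2, 7, 2, 9, 6, 2, 3, 4]
Counts: [0, 0, 3, 1, 1, 0, 2, 2, 0, 1]

Sorted: [2, 2, 2, 3, 4, 6, 6, 7, 7, 9]


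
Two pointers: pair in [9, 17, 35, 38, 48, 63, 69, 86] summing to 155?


lo=0(9)+hi=7(86)=95
lo=1(17)+hi=7(86)=103
lo=2(35)+hi=7(86)=121
lo=3(38)+hi=7(86)=124
lo=4(48)+hi=7(86)=134
lo=5(63)+hi=7(86)=149
lo=6(69)+hi=7(86)=155

Yes: 69+86=155


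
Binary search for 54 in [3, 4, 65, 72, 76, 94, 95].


Step 1: lo=0, hi=6, mid=3, val=72
Step 2: lo=0, hi=2, mid=1, val=4
Step 3: lo=2, hi=2, mid=2, val=65

Not found


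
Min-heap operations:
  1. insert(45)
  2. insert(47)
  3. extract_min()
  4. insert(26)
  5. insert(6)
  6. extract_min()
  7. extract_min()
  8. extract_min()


insert(45) -> [45]
insert(47) -> [45, 47]
extract_min()->45, [47]
insert(26) -> [26, 47]
insert(6) -> [6, 47, 26]
extract_min()->6, [26, 47]
extract_min()->26, [47]
extract_min()->47, []

Final heap: []


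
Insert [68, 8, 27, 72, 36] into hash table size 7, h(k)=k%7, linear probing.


Insert 68: h=5 -> slot 5
Insert 8: h=1 -> slot 1
Insert 27: h=6 -> slot 6
Insert 72: h=2 -> slot 2
Insert 36: h=1, 2 probes -> slot 3

Table: [None, 8, 72, 36, None, 68, 27]


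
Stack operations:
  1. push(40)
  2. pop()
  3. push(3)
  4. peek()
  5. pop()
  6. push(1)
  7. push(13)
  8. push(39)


push(40) -> [40]
pop()->40, []
push(3) -> [3]
peek()->3
pop()->3, []
push(1) -> [1]
push(13) -> [1, 13]
push(39) -> [1, 13, 39]

Final stack: [1, 13, 39]


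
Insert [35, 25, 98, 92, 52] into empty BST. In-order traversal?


Insert 35: root
Insert 25: L from 35
Insert 98: R from 35
Insert 92: R from 35 -> L from 98
Insert 52: R from 35 -> L from 98 -> L from 92

In-order: [25, 35, 52, 92, 98]


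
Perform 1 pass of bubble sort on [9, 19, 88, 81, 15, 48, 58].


Initial: [9, 19, 88, 81, 15, 48, 58]
Pass 1: [9, 19, 81, 15, 48, 58, 88] (4 swaps)

After 1 pass: [9, 19, 81, 15, 48, 58, 88]


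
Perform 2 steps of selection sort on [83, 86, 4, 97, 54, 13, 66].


Initial: [83, 86, 4, 97, 54, 13, 66]
Step 1: min=4 at 2
  Swap: [4, 86, 83, 97, 54, 13, 66]
Step 2: min=13 at 5
  Swap: [4, 13, 83, 97, 54, 86, 66]

After 2 steps: [4, 13, 83, 97, 54, 86, 66]


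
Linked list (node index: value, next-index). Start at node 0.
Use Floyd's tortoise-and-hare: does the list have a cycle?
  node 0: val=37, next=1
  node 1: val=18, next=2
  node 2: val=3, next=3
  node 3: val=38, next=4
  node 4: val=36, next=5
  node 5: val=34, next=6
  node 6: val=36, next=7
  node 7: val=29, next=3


Floyd's tortoise (slow, +1) and hare (fast, +2):
  init: slow=0, fast=0
  step 1: slow=1, fast=2
  step 2: slow=2, fast=4
  step 3: slow=3, fast=6
  step 4: slow=4, fast=3
  step 5: slow=5, fast=5
  slow == fast at node 5: cycle detected

Cycle: yes


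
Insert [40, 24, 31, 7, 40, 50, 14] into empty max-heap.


Insert 40: [40]
Insert 24: [40, 24]
Insert 31: [40, 24, 31]
Insert 7: [40, 24, 31, 7]
Insert 40: [40, 40, 31, 7, 24]
Insert 50: [50, 40, 40, 7, 24, 31]
Insert 14: [50, 40, 40, 7, 24, 31, 14]

Final heap: [50, 40, 40, 7, 24, 31, 14]


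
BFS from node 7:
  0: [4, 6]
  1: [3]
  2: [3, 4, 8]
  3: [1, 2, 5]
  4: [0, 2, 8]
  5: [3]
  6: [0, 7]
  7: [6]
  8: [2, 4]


Visit 7, enqueue [6]
Visit 6, enqueue [0]
Visit 0, enqueue [4]
Visit 4, enqueue [2, 8]
Visit 2, enqueue [3]
Visit 8, enqueue []
Visit 3, enqueue [1, 5]
Visit 1, enqueue []
Visit 5, enqueue []

BFS order: [7, 6, 0, 4, 2, 8, 3, 1, 5]


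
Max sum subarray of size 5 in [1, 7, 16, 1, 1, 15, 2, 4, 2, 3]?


[0:5]: 26
[1:6]: 40
[2:7]: 35
[3:8]: 23
[4:9]: 24
[5:10]: 26

Max: 40 at [1:6]


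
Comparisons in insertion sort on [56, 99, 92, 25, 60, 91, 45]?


Algorithm: insertion sort
Input: [56, 99, 92, 25, 60, 91, 45]
Sorted: [25, 45, 56, 60, 91, 92, 99]

18


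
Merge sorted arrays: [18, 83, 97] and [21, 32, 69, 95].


Take 18 from A
Take 21 from B
Take 32 from B
Take 69 from B
Take 83 from A
Take 95 from B

Merged: [18, 21, 32, 69, 83, 95, 97]


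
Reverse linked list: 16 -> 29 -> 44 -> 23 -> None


Step 1: curr=16, set curr.next=prev(None) | reversed so far: 16
Step 2: curr=29, set curr.next=prev(16) | reversed so far: 29 -> 16
Step 3: curr=44, set curr.next=prev(29) | reversed so far: 44 -> 29 -> 16
Step 4: curr=23, set curr.next=prev(44) | reversed so far: 23 -> 44 -> 29 -> 16

23 -> 44 -> 29 -> 16 -> None


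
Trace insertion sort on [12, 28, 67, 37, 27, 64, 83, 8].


Initial: [12, 28, 67, 37, 27, 64, 83, 8]
Insert 28: [12, 28, 67, 37, 27, 64, 83, 8]
Insert 67: [12, 28, 67, 37, 27, 64, 83, 8]
Insert 37: [12, 28, 37, 67, 27, 64, 83, 8]
Insert 27: [12, 27, 28, 37, 67, 64, 83, 8]
Insert 64: [12, 27, 28, 37, 64, 67, 83, 8]
Insert 83: [12, 27, 28, 37, 64, 67, 83, 8]
Insert 8: [8, 12, 27, 28, 37, 64, 67, 83]

Sorted: [8, 12, 27, 28, 37, 64, 67, 83]


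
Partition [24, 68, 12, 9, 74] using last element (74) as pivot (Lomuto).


Pivot: 74
  24 <= 74: advance i (no swap)
  68 <= 74: advance i (no swap)
  12 <= 74: advance i (no swap)
  9 <= 74: advance i (no swap)
Place pivot at 4: [24, 68, 12, 9, 74]

Partitioned: [24, 68, 12, 9, 74]


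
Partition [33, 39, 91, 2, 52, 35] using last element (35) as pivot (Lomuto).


Pivot: 35
  33 <= 35: advance i (no swap)
  2 <= 35: swap -> [33, 2, 91, 39, 52, 35]
Place pivot at 2: [33, 2, 35, 39, 52, 91]

Partitioned: [33, 2, 35, 39, 52, 91]


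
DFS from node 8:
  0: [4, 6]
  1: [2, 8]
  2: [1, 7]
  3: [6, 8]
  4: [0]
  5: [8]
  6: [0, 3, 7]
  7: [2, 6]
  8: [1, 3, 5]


Visit 8, push [5, 3, 1]
Visit 1, push [2]
Visit 2, push [7]
Visit 7, push [6]
Visit 6, push [3, 0]
Visit 0, push [4]
Visit 4, push []
Visit 3, push []
Visit 5, push []

DFS order: [8, 1, 2, 7, 6, 0, 4, 3, 5]


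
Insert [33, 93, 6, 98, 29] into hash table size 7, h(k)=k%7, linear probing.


Insert 33: h=5 -> slot 5
Insert 93: h=2 -> slot 2
Insert 6: h=6 -> slot 6
Insert 98: h=0 -> slot 0
Insert 29: h=1 -> slot 1

Table: [98, 29, 93, None, None, 33, 6]


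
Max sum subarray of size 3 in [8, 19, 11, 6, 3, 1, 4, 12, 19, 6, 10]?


[0:3]: 38
[1:4]: 36
[2:5]: 20
[3:6]: 10
[4:7]: 8
[5:8]: 17
[6:9]: 35
[7:10]: 37
[8:11]: 35

Max: 38 at [0:3]


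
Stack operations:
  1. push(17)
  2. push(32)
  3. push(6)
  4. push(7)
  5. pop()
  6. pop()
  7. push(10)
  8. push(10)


push(17) -> [17]
push(32) -> [17, 32]
push(6) -> [17, 32, 6]
push(7) -> [17, 32, 6, 7]
pop()->7, [17, 32, 6]
pop()->6, [17, 32]
push(10) -> [17, 32, 10]
push(10) -> [17, 32, 10, 10]

Final stack: [17, 32, 10, 10]


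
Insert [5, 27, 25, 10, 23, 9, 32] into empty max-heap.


Insert 5: [5]
Insert 27: [27, 5]
Insert 25: [27, 5, 25]
Insert 10: [27, 10, 25, 5]
Insert 23: [27, 23, 25, 5, 10]
Insert 9: [27, 23, 25, 5, 10, 9]
Insert 32: [32, 23, 27, 5, 10, 9, 25]

Final heap: [32, 23, 27, 5, 10, 9, 25]


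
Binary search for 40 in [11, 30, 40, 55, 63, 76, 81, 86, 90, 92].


Step 1: lo=0, hi=9, mid=4, val=63
Step 2: lo=0, hi=3, mid=1, val=30
Step 3: lo=2, hi=3, mid=2, val=40

Found at index 2


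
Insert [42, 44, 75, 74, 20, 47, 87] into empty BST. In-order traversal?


Insert 42: root
Insert 44: R from 42
Insert 75: R from 42 -> R from 44
Insert 74: R from 42 -> R from 44 -> L from 75
Insert 20: L from 42
Insert 47: R from 42 -> R from 44 -> L from 75 -> L from 74
Insert 87: R from 42 -> R from 44 -> R from 75

In-order: [20, 42, 44, 47, 74, 75, 87]


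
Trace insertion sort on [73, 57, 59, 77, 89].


Initial: [73, 57, 59, 77, 89]
Insert 57: [57, 73, 59, 77, 89]
Insert 59: [57, 59, 73, 77, 89]
Insert 77: [57, 59, 73, 77, 89]
Insert 89: [57, 59, 73, 77, 89]

Sorted: [57, 59, 73, 77, 89]


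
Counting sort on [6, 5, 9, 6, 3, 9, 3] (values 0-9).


Input: [6, 5, 9, 6, 3, 9, 3]
Counts: [0, 0, 0, 2, 0, 1, 2, 0, 0, 2]

Sorted: [3, 3, 5, 6, 6, 9, 9]


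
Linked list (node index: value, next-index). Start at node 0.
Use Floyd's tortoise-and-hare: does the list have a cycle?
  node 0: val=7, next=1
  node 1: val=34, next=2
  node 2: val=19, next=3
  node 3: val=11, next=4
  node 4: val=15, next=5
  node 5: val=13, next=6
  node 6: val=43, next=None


Floyd's tortoise (slow, +1) and hare (fast, +2):
  init: slow=0, fast=0
  step 1: slow=1, fast=2
  step 2: slow=2, fast=4
  step 3: slow=3, fast=6
  step 4: fast -> None, no cycle

Cycle: no


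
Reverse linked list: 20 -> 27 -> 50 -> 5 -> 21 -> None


Step 1: curr=20, set curr.next=prev(None) | reversed so far: 20
Step 2: curr=27, set curr.next=prev(20) | reversed so far: 27 -> 20
Step 3: curr=50, set curr.next=prev(27) | reversed so far: 50 -> 27 -> 20
Step 4: curr=5, set curr.next=prev(50) | reversed so far: 5 -> 50 -> 27 -> 20
Step 5: curr=21, set curr.next=prev(5) | reversed so far: 21 -> 5 -> 50 -> 27 -> 20

21 -> 5 -> 50 -> 27 -> 20 -> None


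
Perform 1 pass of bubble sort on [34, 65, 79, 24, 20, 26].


Initial: [34, 65, 79, 24, 20, 26]
Pass 1: [34, 65, 24, 20, 26, 79] (3 swaps)

After 1 pass: [34, 65, 24, 20, 26, 79]


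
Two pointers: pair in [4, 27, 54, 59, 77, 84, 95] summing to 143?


lo=0(4)+hi=6(95)=99
lo=1(27)+hi=6(95)=122
lo=2(54)+hi=6(95)=149
lo=2(54)+hi=5(84)=138
lo=3(59)+hi=5(84)=143

Yes: 59+84=143


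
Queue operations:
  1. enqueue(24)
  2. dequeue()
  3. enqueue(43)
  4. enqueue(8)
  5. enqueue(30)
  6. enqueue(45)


enqueue(24) -> [24]
dequeue()->24, []
enqueue(43) -> [43]
enqueue(8) -> [43, 8]
enqueue(30) -> [43, 8, 30]
enqueue(45) -> [43, 8, 30, 45]

Final queue: [43, 8, 30, 45]


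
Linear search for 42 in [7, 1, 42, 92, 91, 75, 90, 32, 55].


i=0: 7!=42
i=1: 1!=42
i=2: 42==42 found!

Found at 2, 3 comps


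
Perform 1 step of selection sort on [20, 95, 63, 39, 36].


Initial: [20, 95, 63, 39, 36]
Step 1: min=20 at 0
  Swap: [20, 95, 63, 39, 36]

After 1 step: [20, 95, 63, 39, 36]


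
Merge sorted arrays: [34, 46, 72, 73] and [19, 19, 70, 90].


Take 19 from B
Take 19 from B
Take 34 from A
Take 46 from A
Take 70 from B
Take 72 from A
Take 73 from A

Merged: [19, 19, 34, 46, 70, 72, 73, 90]


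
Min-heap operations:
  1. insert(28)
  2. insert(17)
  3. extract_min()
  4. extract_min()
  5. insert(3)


insert(28) -> [28]
insert(17) -> [17, 28]
extract_min()->17, [28]
extract_min()->28, []
insert(3) -> [3]

Final heap: [3]


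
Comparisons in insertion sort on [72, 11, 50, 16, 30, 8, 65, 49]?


Algorithm: insertion sort
Input: [72, 11, 50, 16, 30, 8, 65, 49]
Sorted: [8, 11, 16, 30, 49, 50, 65, 72]

20


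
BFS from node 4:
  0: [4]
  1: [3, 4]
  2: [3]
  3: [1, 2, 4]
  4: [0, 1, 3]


Visit 4, enqueue [0, 1, 3]
Visit 0, enqueue []
Visit 1, enqueue []
Visit 3, enqueue [2]
Visit 2, enqueue []

BFS order: [4, 0, 1, 3, 2]


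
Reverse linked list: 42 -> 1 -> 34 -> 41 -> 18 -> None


Step 1: curr=42, set curr.next=prev(None) | reversed so far: 42
Step 2: curr=1, set curr.next=prev(42) | reversed so far: 1 -> 42
Step 3: curr=34, set curr.next=prev(1) | reversed so far: 34 -> 1 -> 42
Step 4: curr=41, set curr.next=prev(34) | reversed so far: 41 -> 34 -> 1 -> 42
Step 5: curr=18, set curr.next=prev(41) | reversed so far: 18 -> 41 -> 34 -> 1 -> 42

18 -> 41 -> 34 -> 1 -> 42 -> None


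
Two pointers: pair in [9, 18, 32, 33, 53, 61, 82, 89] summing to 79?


lo=0(9)+hi=7(89)=98
lo=0(9)+hi=6(82)=91
lo=0(9)+hi=5(61)=70
lo=1(18)+hi=5(61)=79

Yes: 18+61=79


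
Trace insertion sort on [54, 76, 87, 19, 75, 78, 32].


Initial: [54, 76, 87, 19, 75, 78, 32]
Insert 76: [54, 76, 87, 19, 75, 78, 32]
Insert 87: [54, 76, 87, 19, 75, 78, 32]
Insert 19: [19, 54, 76, 87, 75, 78, 32]
Insert 75: [19, 54, 75, 76, 87, 78, 32]
Insert 78: [19, 54, 75, 76, 78, 87, 32]
Insert 32: [19, 32, 54, 75, 76, 78, 87]

Sorted: [19, 32, 54, 75, 76, 78, 87]


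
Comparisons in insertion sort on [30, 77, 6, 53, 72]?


Algorithm: insertion sort
Input: [30, 77, 6, 53, 72]
Sorted: [6, 30, 53, 72, 77]

7


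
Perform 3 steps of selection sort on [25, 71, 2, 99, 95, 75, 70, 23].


Initial: [25, 71, 2, 99, 95, 75, 70, 23]
Step 1: min=2 at 2
  Swap: [2, 71, 25, 99, 95, 75, 70, 23]
Step 2: min=23 at 7
  Swap: [2, 23, 25, 99, 95, 75, 70, 71]
Step 3: min=25 at 2
  Swap: [2, 23, 25, 99, 95, 75, 70, 71]

After 3 steps: [2, 23, 25, 99, 95, 75, 70, 71]


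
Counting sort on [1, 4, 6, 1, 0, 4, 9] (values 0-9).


Input: [1, 4, 6, 1, 0, 4, 9]
Counts: [1, 2, 0, 0, 2, 0, 1, 0, 0, 1]

Sorted: [0, 1, 1, 4, 4, 6, 9]


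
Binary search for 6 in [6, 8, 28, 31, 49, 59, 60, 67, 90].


Step 1: lo=0, hi=8, mid=4, val=49
Step 2: lo=0, hi=3, mid=1, val=8
Step 3: lo=0, hi=0, mid=0, val=6

Found at index 0


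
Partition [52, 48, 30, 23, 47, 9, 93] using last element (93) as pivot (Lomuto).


Pivot: 93
  52 <= 93: advance i (no swap)
  48 <= 93: advance i (no swap)
  30 <= 93: advance i (no swap)
  23 <= 93: advance i (no swap)
  47 <= 93: advance i (no swap)
  9 <= 93: advance i (no swap)
Place pivot at 6: [52, 48, 30, 23, 47, 9, 93]

Partitioned: [52, 48, 30, 23, 47, 9, 93]


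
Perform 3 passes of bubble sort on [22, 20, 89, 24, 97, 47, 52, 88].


Initial: [22, 20, 89, 24, 97, 47, 52, 88]
Pass 1: [20, 22, 24, 89, 47, 52, 88, 97] (5 swaps)
Pass 2: [20, 22, 24, 47, 52, 88, 89, 97] (3 swaps)
Pass 3: [20, 22, 24, 47, 52, 88, 89, 97] (0 swaps)

After 3 passes: [20, 22, 24, 47, 52, 88, 89, 97]


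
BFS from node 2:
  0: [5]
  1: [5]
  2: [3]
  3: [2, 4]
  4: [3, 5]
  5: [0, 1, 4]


Visit 2, enqueue [3]
Visit 3, enqueue [4]
Visit 4, enqueue [5]
Visit 5, enqueue [0, 1]
Visit 0, enqueue []
Visit 1, enqueue []

BFS order: [2, 3, 4, 5, 0, 1]


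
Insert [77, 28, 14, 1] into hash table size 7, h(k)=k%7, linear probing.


Insert 77: h=0 -> slot 0
Insert 28: h=0, 1 probes -> slot 1
Insert 14: h=0, 2 probes -> slot 2
Insert 1: h=1, 2 probes -> slot 3

Table: [77, 28, 14, 1, None, None, None]


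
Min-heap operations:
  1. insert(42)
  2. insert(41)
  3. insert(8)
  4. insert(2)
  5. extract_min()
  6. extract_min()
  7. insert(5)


insert(42) -> [42]
insert(41) -> [41, 42]
insert(8) -> [8, 42, 41]
insert(2) -> [2, 8, 41, 42]
extract_min()->2, [8, 42, 41]
extract_min()->8, [41, 42]
insert(5) -> [5, 42, 41]

Final heap: [5, 42, 41]


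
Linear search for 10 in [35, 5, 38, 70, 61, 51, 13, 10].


i=0: 35!=10
i=1: 5!=10
i=2: 38!=10
i=3: 70!=10
i=4: 61!=10
i=5: 51!=10
i=6: 13!=10
i=7: 10==10 found!

Found at 7, 8 comps


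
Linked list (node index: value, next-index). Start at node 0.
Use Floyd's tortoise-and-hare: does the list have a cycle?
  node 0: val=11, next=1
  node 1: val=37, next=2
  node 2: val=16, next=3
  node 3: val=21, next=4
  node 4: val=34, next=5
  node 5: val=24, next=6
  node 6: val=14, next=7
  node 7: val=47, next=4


Floyd's tortoise (slow, +1) and hare (fast, +2):
  init: slow=0, fast=0
  step 1: slow=1, fast=2
  step 2: slow=2, fast=4
  step 3: slow=3, fast=6
  step 4: slow=4, fast=4
  slow == fast at node 4: cycle detected

Cycle: yes


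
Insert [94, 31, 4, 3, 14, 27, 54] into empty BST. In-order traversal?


Insert 94: root
Insert 31: L from 94
Insert 4: L from 94 -> L from 31
Insert 3: L from 94 -> L from 31 -> L from 4
Insert 14: L from 94 -> L from 31 -> R from 4
Insert 27: L from 94 -> L from 31 -> R from 4 -> R from 14
Insert 54: L from 94 -> R from 31

In-order: [3, 4, 14, 27, 31, 54, 94]


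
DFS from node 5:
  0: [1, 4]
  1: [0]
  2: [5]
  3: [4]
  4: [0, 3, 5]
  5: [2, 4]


Visit 5, push [4, 2]
Visit 2, push []
Visit 4, push [3, 0]
Visit 0, push [1]
Visit 1, push []
Visit 3, push []

DFS order: [5, 2, 4, 0, 1, 3]


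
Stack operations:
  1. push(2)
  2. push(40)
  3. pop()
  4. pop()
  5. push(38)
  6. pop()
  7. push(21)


push(2) -> [2]
push(40) -> [2, 40]
pop()->40, [2]
pop()->2, []
push(38) -> [38]
pop()->38, []
push(21) -> [21]

Final stack: [21]


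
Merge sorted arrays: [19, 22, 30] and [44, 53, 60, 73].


Take 19 from A
Take 22 from A
Take 30 from A

Merged: [19, 22, 30, 44, 53, 60, 73]


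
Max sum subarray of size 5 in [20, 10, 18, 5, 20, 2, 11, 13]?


[0:5]: 73
[1:6]: 55
[2:7]: 56
[3:8]: 51

Max: 73 at [0:5]


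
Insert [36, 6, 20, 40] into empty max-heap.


Insert 36: [36]
Insert 6: [36, 6]
Insert 20: [36, 6, 20]
Insert 40: [40, 36, 20, 6]

Final heap: [40, 36, 20, 6]


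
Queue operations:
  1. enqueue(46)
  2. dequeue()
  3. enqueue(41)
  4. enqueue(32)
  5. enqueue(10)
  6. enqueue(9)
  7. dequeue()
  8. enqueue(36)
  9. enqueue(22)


enqueue(46) -> [46]
dequeue()->46, []
enqueue(41) -> [41]
enqueue(32) -> [41, 32]
enqueue(10) -> [41, 32, 10]
enqueue(9) -> [41, 32, 10, 9]
dequeue()->41, [32, 10, 9]
enqueue(36) -> [32, 10, 9, 36]
enqueue(22) -> [32, 10, 9, 36, 22]

Final queue: [32, 10, 9, 36, 22]


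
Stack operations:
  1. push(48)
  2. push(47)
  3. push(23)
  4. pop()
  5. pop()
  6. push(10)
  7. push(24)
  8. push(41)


push(48) -> [48]
push(47) -> [48, 47]
push(23) -> [48, 47, 23]
pop()->23, [48, 47]
pop()->47, [48]
push(10) -> [48, 10]
push(24) -> [48, 10, 24]
push(41) -> [48, 10, 24, 41]

Final stack: [48, 10, 24, 41]


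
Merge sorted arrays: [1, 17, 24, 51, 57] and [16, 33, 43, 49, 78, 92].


Take 1 from A
Take 16 from B
Take 17 from A
Take 24 from A
Take 33 from B
Take 43 from B
Take 49 from B
Take 51 from A
Take 57 from A

Merged: [1, 16, 17, 24, 33, 43, 49, 51, 57, 78, 92]


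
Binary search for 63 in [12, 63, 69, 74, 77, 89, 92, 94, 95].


Step 1: lo=0, hi=8, mid=4, val=77
Step 2: lo=0, hi=3, mid=1, val=63

Found at index 1


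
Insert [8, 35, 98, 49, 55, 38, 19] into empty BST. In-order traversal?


Insert 8: root
Insert 35: R from 8
Insert 98: R from 8 -> R from 35
Insert 49: R from 8 -> R from 35 -> L from 98
Insert 55: R from 8 -> R from 35 -> L from 98 -> R from 49
Insert 38: R from 8 -> R from 35 -> L from 98 -> L from 49
Insert 19: R from 8 -> L from 35

In-order: [8, 19, 35, 38, 49, 55, 98]


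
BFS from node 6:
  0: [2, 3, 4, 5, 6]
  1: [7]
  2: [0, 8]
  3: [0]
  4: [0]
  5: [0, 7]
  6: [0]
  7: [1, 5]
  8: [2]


Visit 6, enqueue [0]
Visit 0, enqueue [2, 3, 4, 5]
Visit 2, enqueue [8]
Visit 3, enqueue []
Visit 4, enqueue []
Visit 5, enqueue [7]
Visit 8, enqueue []
Visit 7, enqueue [1]
Visit 1, enqueue []

BFS order: [6, 0, 2, 3, 4, 5, 8, 7, 1]


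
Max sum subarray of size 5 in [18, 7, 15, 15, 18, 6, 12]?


[0:5]: 73
[1:6]: 61
[2:7]: 66

Max: 73 at [0:5]


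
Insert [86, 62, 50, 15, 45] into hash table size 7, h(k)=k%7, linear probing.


Insert 86: h=2 -> slot 2
Insert 62: h=6 -> slot 6
Insert 50: h=1 -> slot 1
Insert 15: h=1, 2 probes -> slot 3
Insert 45: h=3, 1 probes -> slot 4

Table: [None, 50, 86, 15, 45, None, 62]


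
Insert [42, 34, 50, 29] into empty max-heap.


Insert 42: [42]
Insert 34: [42, 34]
Insert 50: [50, 34, 42]
Insert 29: [50, 34, 42, 29]

Final heap: [50, 34, 42, 29]


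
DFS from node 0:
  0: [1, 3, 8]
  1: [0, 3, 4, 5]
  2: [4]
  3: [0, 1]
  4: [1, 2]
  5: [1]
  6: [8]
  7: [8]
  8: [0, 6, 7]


Visit 0, push [8, 3, 1]
Visit 1, push [5, 4, 3]
Visit 3, push []
Visit 4, push [2]
Visit 2, push []
Visit 5, push []
Visit 8, push [7, 6]
Visit 6, push []
Visit 7, push []

DFS order: [0, 1, 3, 4, 2, 5, 8, 6, 7]


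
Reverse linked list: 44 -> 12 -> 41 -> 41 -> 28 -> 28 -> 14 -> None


Step 1: curr=44, set curr.next=prev(None) | reversed so far: 44
Step 2: curr=12, set curr.next=prev(44) | reversed so far: 12 -> 44
Step 3: curr=41, set curr.next=prev(12) | reversed so far: 41 -> 12 -> 44
Step 4: curr=41, set curr.next=prev(41) | reversed so far: 41 -> 41 -> 12 -> 44
Step 5: curr=28, set curr.next=prev(41) | reversed so far: 28 -> 41 -> 41 -> 12 -> 44
Step 6: curr=28, set curr.next=prev(28) | reversed so far: 28 -> 28 -> 41 -> 41 -> 12 -> 44
Step 7: curr=14, set curr.next=prev(28) | reversed so far: 14 -> 28 -> 28 -> 41 -> 41 -> 12 -> 44

14 -> 28 -> 28 -> 41 -> 41 -> 12 -> 44 -> None


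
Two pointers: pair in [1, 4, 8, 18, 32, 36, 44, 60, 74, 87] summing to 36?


lo=0(1)+hi=9(87)=88
lo=0(1)+hi=8(74)=75
lo=0(1)+hi=7(60)=61
lo=0(1)+hi=6(44)=45
lo=0(1)+hi=5(36)=37
lo=0(1)+hi=4(32)=33
lo=1(4)+hi=4(32)=36

Yes: 4+32=36


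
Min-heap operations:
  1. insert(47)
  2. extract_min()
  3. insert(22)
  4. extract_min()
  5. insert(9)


insert(47) -> [47]
extract_min()->47, []
insert(22) -> [22]
extract_min()->22, []
insert(9) -> [9]

Final heap: [9]


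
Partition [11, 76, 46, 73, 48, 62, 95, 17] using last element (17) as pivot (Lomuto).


Pivot: 17
  11 <= 17: advance i (no swap)
Place pivot at 1: [11, 17, 46, 73, 48, 62, 95, 76]

Partitioned: [11, 17, 46, 73, 48, 62, 95, 76]


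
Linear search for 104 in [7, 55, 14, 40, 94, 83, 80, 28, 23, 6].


i=0: 7!=104
i=1: 55!=104
i=2: 14!=104
i=3: 40!=104
i=4: 94!=104
i=5: 83!=104
i=6: 80!=104
i=7: 28!=104
i=8: 23!=104
i=9: 6!=104

Not found, 10 comps


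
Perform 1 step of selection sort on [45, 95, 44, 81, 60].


Initial: [45, 95, 44, 81, 60]
Step 1: min=44 at 2
  Swap: [44, 95, 45, 81, 60]

After 1 step: [44, 95, 45, 81, 60]


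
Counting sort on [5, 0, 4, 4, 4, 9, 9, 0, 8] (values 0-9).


Input: [5, 0, 4, 4, 4, 9, 9, 0, 8]
Counts: [2, 0, 0, 0, 3, 1, 0, 0, 1, 2]

Sorted: [0, 0, 4, 4, 4, 5, 8, 9, 9]


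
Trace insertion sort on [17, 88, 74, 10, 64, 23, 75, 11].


Initial: [17, 88, 74, 10, 64, 23, 75, 11]
Insert 88: [17, 88, 74, 10, 64, 23, 75, 11]
Insert 74: [17, 74, 88, 10, 64, 23, 75, 11]
Insert 10: [10, 17, 74, 88, 64, 23, 75, 11]
Insert 64: [10, 17, 64, 74, 88, 23, 75, 11]
Insert 23: [10, 17, 23, 64, 74, 88, 75, 11]
Insert 75: [10, 17, 23, 64, 74, 75, 88, 11]
Insert 11: [10, 11, 17, 23, 64, 74, 75, 88]

Sorted: [10, 11, 17, 23, 64, 74, 75, 88]


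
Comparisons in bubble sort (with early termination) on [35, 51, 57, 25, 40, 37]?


Algorithm: bubble sort (with early termination)
Input: [35, 51, 57, 25, 40, 37]
Sorted: [25, 35, 37, 40, 51, 57]

14
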